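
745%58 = 49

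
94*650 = 61100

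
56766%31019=25747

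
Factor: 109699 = 163^1*673^1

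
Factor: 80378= 2^1*40189^1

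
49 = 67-18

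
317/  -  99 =-4  +  79/99 = -3.20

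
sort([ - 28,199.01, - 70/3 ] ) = [ - 28, - 70/3, 199.01]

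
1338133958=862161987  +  475971971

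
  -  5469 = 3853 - 9322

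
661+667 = 1328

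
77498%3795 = 1598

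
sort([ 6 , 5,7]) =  [ 5,  6, 7]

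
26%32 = 26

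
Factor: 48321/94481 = 3^2*7^1*13^1* 59^1*107^( - 1)*883^( - 1)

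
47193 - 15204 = 31989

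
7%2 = 1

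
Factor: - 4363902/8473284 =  - 242439/470738 = - 2^(-1 )  *  3^1*211^1 * 383^1 * 235369^( - 1)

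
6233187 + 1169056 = 7402243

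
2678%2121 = 557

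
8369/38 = 8369/38=220.24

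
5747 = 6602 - 855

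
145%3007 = 145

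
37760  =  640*59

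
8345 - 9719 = -1374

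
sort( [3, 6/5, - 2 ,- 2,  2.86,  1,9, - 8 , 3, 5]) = [ - 8, - 2, - 2, 1,6/5, 2.86, 3,3,5, 9]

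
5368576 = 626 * 8576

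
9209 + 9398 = 18607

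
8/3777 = 8/3777 = 0.00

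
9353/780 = 9353/780 = 11.99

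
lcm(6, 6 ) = 6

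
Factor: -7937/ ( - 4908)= 2^( - 2 )*3^(  -  1 )*409^(-1)*7937^1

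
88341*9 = 795069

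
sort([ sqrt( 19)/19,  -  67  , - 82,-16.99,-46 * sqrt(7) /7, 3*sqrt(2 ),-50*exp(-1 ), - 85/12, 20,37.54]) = [ -82,-67, - 50*exp(-1)  , -46*sqrt(7 ) /7 ,-16.99, - 85/12, sqrt( 19 ) /19, 3*sqrt( 2 ), 20, 37.54]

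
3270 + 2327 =5597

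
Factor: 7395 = 3^1*5^1*17^1 * 29^1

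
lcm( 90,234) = 1170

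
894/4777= 894/4777= 0.19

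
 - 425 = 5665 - 6090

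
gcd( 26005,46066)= 743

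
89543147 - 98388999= - 8845852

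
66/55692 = 11/9282 = 0.00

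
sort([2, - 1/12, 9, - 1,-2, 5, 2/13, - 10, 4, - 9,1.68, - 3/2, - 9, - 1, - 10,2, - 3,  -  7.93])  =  [ - 10,-10, - 9 , - 9, - 7.93, - 3 ,-2,-3/2,  -  1, - 1 , - 1/12, 2/13,  1.68, 2 , 2,  4,5,9 ] 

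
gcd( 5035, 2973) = 1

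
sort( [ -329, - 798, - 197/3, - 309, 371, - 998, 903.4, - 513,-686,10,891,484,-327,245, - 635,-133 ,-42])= [ - 998  ,  -  798, - 686, - 635, - 513,-329,-327, -309, - 133,-197/3, - 42,10, 245 , 371, 484,891, 903.4 ]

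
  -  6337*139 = -880843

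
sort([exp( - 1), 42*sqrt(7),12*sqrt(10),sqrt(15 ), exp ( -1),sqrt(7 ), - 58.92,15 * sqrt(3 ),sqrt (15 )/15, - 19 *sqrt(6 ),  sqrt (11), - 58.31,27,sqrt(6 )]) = [ -58.92, - 58.31 , - 19 * sqrt ( 6),sqrt( 15) /15, exp( - 1) , exp( - 1 ),sqrt(6),sqrt( 7 ), sqrt( 11 ), sqrt (15 ), 15*sqrt ( 3),  27,12*sqrt(10 ),42*sqrt(7)]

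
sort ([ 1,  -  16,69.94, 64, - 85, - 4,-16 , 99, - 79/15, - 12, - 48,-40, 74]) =[ - 85, - 48 , - 40, - 16,-16, -12, - 79/15, - 4 , 1,64,69.94, 74,  99]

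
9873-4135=5738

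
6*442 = 2652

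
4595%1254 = 833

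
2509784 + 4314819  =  6824603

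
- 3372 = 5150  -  8522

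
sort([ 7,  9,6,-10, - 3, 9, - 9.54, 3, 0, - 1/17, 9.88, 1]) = [ - 10, - 9.54, - 3, - 1/17, 0,1, 3 , 6,7,  9, 9 , 9.88]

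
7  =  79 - 72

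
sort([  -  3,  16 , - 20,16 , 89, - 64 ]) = [ - 64, - 20,-3,16, 16,89] 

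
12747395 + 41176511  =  53923906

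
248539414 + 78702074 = 327241488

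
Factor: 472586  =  2^1 * 236293^1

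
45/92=45/92 = 0.49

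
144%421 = 144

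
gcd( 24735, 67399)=1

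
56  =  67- 11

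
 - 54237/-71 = 763 + 64/71  =  763.90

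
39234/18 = 6539/3 = 2179.67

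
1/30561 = 1/30561 = 0.00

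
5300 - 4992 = 308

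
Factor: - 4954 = - 2^1 * 2477^1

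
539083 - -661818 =1200901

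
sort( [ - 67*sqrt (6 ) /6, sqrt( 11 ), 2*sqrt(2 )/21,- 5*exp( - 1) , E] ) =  [-67*sqrt( 6)/6,-5*exp( - 1 ),2* sqrt(2)/21, E,  sqrt (11)]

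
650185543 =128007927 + 522177616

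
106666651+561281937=667948588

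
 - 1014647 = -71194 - 943453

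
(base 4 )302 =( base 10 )50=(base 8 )62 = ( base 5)200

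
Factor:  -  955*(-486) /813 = 154710/271  =  2^1*3^4*5^1*191^1*271^( - 1)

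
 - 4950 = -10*495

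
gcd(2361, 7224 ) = 3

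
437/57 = 23/3 = 7.67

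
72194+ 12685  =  84879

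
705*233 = 164265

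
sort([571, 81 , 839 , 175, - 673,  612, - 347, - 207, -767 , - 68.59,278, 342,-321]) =[ - 767, - 673,-347, - 321 , - 207,  -  68.59,81 , 175 , 278,342,571,612,  839]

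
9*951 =8559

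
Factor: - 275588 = -2^2* 68897^1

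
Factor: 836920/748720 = 2^(-1) * 7^1*61^1 * 191^( - 1 )   =  427/382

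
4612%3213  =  1399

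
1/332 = 1/332=0.00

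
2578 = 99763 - 97185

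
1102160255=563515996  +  538644259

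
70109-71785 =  -1676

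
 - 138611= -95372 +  - 43239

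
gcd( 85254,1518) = 6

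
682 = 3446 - 2764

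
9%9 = 0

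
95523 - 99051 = - 3528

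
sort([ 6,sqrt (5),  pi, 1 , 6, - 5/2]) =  [ - 5/2,1,sqrt ( 5), pi , 6, 6 ] 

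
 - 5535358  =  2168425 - 7703783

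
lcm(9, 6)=18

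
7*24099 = 168693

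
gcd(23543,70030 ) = 1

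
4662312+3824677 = 8486989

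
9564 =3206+6358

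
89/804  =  89/804=0.11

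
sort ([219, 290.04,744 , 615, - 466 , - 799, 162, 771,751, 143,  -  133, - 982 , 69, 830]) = [ - 982, - 799, - 466 , - 133,69,143, 162,219,290.04, 615,744,751, 771,830]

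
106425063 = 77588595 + 28836468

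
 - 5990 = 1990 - 7980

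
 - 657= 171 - 828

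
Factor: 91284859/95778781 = 7^( - 2 )*59^1*307^(-1 )*6367^( - 1 )*1547201^1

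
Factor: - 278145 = - 3^2*5^1*7^1*883^1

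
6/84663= 2/28221  =  0.00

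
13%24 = 13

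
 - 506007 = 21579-527586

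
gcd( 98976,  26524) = 4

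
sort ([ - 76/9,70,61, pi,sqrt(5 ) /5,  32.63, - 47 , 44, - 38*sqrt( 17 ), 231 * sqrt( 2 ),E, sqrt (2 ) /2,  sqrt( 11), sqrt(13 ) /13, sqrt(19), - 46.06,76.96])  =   [ - 38* sqrt( 17 ), - 47,-46.06, - 76/9, sqrt(13 ) /13,sqrt( 5)/5, sqrt( 2 ) /2, E, pi,sqrt(11), sqrt(19),32.63, 44,  61,70,  76.96, 231 * sqrt (2) ] 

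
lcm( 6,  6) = 6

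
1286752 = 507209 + 779543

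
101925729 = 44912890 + 57012839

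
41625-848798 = - 807173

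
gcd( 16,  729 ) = 1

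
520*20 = 10400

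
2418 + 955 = 3373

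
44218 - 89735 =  - 45517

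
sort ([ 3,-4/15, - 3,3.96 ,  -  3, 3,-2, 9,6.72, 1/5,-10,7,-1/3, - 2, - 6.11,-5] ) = [  -  10, - 6.11, - 5,-3, - 3,-2,-2 , - 1/3, - 4/15,1/5, 3,3, 3.96,  6.72,7, 9] 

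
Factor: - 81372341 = - 367^1*221723^1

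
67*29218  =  1957606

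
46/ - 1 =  - 46 + 0/1 = - 46.00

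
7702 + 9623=17325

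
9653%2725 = 1478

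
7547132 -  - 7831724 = 15378856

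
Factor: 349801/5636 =2^( -2 )*1409^( - 1) * 349801^1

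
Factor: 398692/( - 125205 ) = -2^2*3^( - 1 )*5^( - 1 )*7^1 * 17^( - 1)*29^1  =  - 812/255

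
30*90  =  2700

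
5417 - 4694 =723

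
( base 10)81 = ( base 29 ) 2N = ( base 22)3f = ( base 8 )121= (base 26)33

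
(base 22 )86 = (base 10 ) 182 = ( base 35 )57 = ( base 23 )7l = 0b10110110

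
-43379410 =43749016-87128426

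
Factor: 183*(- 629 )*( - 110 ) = 2^1 * 3^1*5^1*11^1*17^1*37^1*61^1 = 12661770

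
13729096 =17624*779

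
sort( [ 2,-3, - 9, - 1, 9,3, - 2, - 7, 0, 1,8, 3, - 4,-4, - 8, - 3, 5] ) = [ - 9 , - 8 , - 7, - 4,-4, -3, - 3, - 2, - 1, 0 , 1,  2,3,3,  5,8,9 ] 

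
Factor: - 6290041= - 449^1*14009^1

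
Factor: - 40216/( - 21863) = 2^3*11^1*457^1*21863^( - 1 ) 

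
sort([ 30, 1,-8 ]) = [  -  8,1, 30]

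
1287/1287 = 1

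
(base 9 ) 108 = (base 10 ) 89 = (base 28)35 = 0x59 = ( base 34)2L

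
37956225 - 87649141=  - 49692916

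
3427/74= 46 + 23/74 = 46.31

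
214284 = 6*35714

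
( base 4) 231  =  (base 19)27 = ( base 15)30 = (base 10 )45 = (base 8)55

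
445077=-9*( - 49453)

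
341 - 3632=-3291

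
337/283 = 1 + 54/283 = 1.19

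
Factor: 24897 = 3^1*43^1*193^1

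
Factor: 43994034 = 2^1* 3^2*7^1*73^1*4783^1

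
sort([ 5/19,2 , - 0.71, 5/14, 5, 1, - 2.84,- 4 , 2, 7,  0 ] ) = [ - 4, - 2.84,- 0.71,  0,5/19, 5/14,  1 , 2, 2, 5, 7]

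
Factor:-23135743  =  -23135743^1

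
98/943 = 98/943 = 0.10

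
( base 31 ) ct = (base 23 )ha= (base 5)3101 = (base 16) 191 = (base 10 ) 401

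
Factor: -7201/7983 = -3^( - 2)*19^1*379^1 * 887^ ( -1) 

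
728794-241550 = 487244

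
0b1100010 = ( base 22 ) 4a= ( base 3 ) 10122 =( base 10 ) 98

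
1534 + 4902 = 6436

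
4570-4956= - 386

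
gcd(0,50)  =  50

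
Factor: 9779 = 7^1*11^1*127^1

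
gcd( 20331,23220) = 27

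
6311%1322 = 1023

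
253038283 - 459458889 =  - 206420606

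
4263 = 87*49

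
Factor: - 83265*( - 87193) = 7260125145 = 3^1*5^1 *7^1*13^1 * 17^1 * 23^1*61^1*223^1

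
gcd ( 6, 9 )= 3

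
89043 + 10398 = 99441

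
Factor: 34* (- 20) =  - 680 = - 2^3*5^1*17^1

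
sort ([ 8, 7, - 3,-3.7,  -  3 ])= [ - 3.7, -3, -3 , 7, 8 ] 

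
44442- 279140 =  - 234698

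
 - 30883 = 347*(- 89 ) 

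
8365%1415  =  1290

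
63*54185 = 3413655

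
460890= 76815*6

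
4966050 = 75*66214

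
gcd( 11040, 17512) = 8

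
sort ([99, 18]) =[ 18,99]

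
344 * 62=21328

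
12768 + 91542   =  104310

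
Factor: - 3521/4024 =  - 7/8 = - 2^(- 3) * 7^1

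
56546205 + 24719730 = 81265935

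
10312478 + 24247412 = 34559890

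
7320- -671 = 7991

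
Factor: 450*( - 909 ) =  - 2^1*3^4*5^2* 101^1 = - 409050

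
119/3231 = 119/3231 = 0.04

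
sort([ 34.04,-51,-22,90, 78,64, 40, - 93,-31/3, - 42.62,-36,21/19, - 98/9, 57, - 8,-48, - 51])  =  [-93,-51,  -  51,-48,-42.62,-36  ,-22,-98/9, - 31/3, - 8,21/19, 34.04,40,57,64, 78,  90 ] 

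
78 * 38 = 2964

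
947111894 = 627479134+319632760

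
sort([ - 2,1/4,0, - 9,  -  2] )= [  -  9, - 2, - 2,0 , 1/4] 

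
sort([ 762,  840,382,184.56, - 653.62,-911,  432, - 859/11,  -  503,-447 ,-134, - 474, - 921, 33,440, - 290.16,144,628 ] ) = [ -921, - 911, - 653.62, - 503,- 474, - 447,-290.16,  -  134, - 859/11, 33, 144,184.56,382,432,440,628,762 , 840] 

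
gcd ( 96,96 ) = 96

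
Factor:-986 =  - 2^1*17^1*29^1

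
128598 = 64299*2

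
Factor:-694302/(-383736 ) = 427/236 = 2^( - 2)*7^1*59^(-1) * 61^1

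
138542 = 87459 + 51083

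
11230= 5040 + 6190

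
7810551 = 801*9751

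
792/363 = 2 + 2/11 = 2.18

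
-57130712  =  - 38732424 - 18398288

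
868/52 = 217/13 = 16.69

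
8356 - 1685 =6671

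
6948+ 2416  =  9364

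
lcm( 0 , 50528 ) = 0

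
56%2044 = 56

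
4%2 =0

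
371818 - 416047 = -44229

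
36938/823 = 36938/823= 44.88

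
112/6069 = 16/867 = 0.02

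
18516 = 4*4629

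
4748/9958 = 2374/4979=0.48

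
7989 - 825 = 7164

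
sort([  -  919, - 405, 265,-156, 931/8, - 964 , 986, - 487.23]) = [ - 964, - 919, - 487.23, - 405, - 156,  931/8,  265 , 986 ]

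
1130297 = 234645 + 895652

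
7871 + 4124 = 11995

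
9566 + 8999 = 18565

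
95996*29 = 2783884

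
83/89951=83/89951 = 0.00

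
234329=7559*31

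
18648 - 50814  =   - 32166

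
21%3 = 0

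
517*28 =14476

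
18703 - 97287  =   - 78584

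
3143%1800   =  1343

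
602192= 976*617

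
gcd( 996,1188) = 12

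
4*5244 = 20976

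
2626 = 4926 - 2300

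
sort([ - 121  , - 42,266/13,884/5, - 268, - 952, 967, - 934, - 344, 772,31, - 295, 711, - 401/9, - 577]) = [ - 952,- 934,-577,-344, - 295, - 268, - 121, - 401/9,-42,266/13, 31,884/5,711, 772, 967]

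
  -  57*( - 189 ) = 10773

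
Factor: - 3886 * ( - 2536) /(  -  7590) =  - 2^3*3^(  -  1 )*5^( - 1) * 11^(-1 )*23^(-1)*29^1*67^1*317^1= - 4927448/3795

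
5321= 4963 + 358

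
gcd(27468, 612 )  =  36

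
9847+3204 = 13051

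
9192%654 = 36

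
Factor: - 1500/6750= -2/9 = - 2^1*3^( - 2 )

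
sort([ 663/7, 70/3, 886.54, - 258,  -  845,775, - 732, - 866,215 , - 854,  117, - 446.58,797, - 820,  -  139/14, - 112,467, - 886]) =[ - 886, - 866, - 854, - 845,-820, - 732, - 446.58, - 258, - 112, - 139/14, 70/3, 663/7,  117, 215, 467, 775,  797 , 886.54 ] 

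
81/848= 81/848 = 0.10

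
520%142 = 94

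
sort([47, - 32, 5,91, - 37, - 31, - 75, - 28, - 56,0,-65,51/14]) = [-75, - 65, - 56,-37, - 32 ,  -  31,-28, 0 , 51/14, 5 , 47, 91] 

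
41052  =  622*66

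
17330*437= 7573210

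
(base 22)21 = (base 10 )45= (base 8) 55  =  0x2d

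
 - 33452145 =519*( - 64455)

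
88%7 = 4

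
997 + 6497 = 7494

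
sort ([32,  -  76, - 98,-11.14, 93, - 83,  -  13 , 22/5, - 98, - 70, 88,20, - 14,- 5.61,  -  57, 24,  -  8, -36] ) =[ - 98,  -  98, - 83, - 76,-70,  -  57, - 36,  -  14,- 13,  -  11.14,  -  8, - 5.61,22/5 , 20,  24,32, 88,93]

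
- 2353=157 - 2510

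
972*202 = 196344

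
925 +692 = 1617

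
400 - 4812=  - 4412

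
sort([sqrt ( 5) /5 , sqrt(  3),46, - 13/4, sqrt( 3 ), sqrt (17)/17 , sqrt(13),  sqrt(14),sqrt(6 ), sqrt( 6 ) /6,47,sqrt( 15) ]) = [ - 13/4,sqrt( 17 )/17,sqrt( 6 ) /6, sqrt( 5 )/5,sqrt(3 ),sqrt( 3 ),sqrt(6 ),sqrt( 13), sqrt(14),sqrt( 15), 46,47] 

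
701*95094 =66660894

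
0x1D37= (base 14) 2a23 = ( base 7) 30543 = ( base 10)7479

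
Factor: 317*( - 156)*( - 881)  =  2^2*3^1*13^1*317^1* 881^1=43567212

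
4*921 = 3684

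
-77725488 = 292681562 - 370407050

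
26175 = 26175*1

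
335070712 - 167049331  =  168021381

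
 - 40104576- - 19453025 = -20651551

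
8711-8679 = 32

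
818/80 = 409/40 = 10.22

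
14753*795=11728635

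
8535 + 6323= 14858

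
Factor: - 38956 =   -  2^2*9739^1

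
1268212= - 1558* (  -  814 )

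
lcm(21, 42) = 42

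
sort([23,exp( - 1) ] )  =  [ exp( - 1),23] 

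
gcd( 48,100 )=4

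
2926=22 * 133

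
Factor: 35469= 3^2*7^1*563^1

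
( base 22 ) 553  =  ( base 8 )4745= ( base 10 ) 2533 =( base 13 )11cb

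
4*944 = 3776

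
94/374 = 47/187 = 0.25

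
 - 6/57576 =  - 1/9596  =  - 0.00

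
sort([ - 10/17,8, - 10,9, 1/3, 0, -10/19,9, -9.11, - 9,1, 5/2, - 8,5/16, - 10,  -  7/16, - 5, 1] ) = [ - 10 , - 10,-9.11,- 9,  -  8,  -  5, - 10/17, - 10/19 , - 7/16, 0,5/16,1/3, 1,1, 5/2,8, 9, 9] 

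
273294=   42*6507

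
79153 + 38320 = 117473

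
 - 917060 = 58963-976023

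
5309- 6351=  - 1042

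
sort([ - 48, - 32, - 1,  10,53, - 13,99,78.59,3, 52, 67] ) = [ - 48, - 32, - 13, - 1,3,10,52,53 , 67 , 78.59,99]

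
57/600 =19/200 = 0.10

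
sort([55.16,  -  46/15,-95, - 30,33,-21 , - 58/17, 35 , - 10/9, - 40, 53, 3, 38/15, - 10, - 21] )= [-95, - 40 ,  -  30,-21,  -  21,-10,-58/17, - 46/15,-10/9, 38/15,3,33,35, 53,55.16 ]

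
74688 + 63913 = 138601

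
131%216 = 131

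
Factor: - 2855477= - 139^1*20543^1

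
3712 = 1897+1815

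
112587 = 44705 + 67882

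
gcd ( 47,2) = 1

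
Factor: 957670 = 2^1*5^1*7^1*13681^1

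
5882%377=227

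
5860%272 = 148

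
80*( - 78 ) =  - 6240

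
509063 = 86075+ 422988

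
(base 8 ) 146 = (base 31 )39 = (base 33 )33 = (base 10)102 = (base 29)3F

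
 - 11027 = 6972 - 17999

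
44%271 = 44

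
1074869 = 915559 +159310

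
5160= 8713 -3553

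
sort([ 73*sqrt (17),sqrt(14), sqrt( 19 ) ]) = [ sqrt(14 ),sqrt(19 ), 73  *  sqrt( 17 )] 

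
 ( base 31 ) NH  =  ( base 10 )730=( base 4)23122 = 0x2DA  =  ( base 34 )LG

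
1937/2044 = 1937/2044 = 0.95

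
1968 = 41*48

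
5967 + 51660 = 57627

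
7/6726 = 7/6726 = 0.00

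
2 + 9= 11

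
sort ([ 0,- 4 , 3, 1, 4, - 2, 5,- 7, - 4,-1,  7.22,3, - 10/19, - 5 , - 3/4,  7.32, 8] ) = [-7, - 5, - 4, - 4, - 2, - 1, - 3/4, -10/19,0,1 , 3,3,4,5, 7.22, 7.32, 8] 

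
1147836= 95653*12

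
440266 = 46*9571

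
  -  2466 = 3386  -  5852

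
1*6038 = 6038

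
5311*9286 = 49317946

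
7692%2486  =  234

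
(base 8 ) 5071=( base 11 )1A6A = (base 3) 10120221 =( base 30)2R7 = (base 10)2617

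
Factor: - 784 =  - 2^4*7^2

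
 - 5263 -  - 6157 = 894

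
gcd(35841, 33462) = 39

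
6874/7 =982 = 982.00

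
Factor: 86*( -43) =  - 3698=- 2^1*43^2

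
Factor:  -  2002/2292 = -1001/1146  =  - 2^( - 1)*3^(  -  1 )*7^1* 11^1*13^1* 191^(  -  1 ) 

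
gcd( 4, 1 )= 1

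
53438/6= 26719/3 = 8906.33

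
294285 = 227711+66574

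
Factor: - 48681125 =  - 5^3*191^1*2039^1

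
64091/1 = 64091= 64091.00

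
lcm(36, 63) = 252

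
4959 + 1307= 6266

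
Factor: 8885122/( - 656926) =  - 19^1 *23^( - 1)*  73^1*3203^1*14281^(  -  1) = -  4442561/328463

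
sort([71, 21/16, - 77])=[-77, 21/16 , 71 ] 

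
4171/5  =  4171/5 = 834.20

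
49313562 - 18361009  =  30952553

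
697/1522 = 697/1522 = 0.46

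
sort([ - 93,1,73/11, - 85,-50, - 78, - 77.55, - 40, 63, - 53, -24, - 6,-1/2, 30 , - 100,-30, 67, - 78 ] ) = [-100,-93, - 85,-78,-78, - 77.55,-53, - 50, - 40,  -  30,-24,  -  6, - 1/2,1,73/11,30,63, 67]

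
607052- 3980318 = -3373266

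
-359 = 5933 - 6292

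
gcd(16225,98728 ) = 1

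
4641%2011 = 619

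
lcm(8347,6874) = 116858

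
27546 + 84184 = 111730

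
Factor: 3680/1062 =1840/531 = 2^4*3^( - 2)*5^1*23^1*59^( - 1 )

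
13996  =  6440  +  7556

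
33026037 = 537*61501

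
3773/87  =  3773/87 = 43.37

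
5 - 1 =4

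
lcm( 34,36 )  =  612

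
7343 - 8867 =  - 1524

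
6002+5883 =11885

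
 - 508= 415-923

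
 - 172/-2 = 86/1 = 86.00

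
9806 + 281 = 10087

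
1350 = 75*18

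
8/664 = 1/83 =0.01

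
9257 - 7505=1752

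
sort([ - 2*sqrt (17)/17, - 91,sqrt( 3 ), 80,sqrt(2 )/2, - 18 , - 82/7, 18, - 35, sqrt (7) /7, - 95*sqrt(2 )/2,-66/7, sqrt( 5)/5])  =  [ - 91, - 95*sqrt( 2)/2, - 35, - 18 ,-82/7, - 66/7, - 2*sqrt( 17)/17, sqrt( 7) /7,sqrt(  5) /5,sqrt ( 2)/2,sqrt( 3), 18,80]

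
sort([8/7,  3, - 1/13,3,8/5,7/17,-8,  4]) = [ - 8, - 1/13,7/17, 8/7,8/5, 3,  3,4 ] 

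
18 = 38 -20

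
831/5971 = 831/5971 =0.14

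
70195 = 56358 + 13837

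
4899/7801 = 4899/7801 = 0.63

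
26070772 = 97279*268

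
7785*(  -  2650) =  - 20630250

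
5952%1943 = 123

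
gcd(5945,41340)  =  5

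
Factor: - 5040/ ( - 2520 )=2 = 2^1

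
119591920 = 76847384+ 42744536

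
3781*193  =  729733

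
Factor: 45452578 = 2^1 * 307^1 *74027^1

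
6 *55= 330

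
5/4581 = 5/4581 = 0.00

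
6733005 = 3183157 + 3549848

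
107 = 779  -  672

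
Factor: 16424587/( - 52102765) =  - 5^( - 1) *11^ ( - 1)*13^( - 1)*72871^( - 1 )*16424587^1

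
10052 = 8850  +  1202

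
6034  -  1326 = 4708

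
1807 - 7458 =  - 5651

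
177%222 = 177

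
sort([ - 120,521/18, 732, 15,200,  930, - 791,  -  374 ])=[ - 791,  -  374,  -  120, 15, 521/18, 200,  732, 930 ] 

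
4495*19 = 85405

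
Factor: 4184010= 2^1  *  3^2 *5^1*46489^1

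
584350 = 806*725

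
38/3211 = 2/169 = 0.01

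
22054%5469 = 178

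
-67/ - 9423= 67/9423 = 0.01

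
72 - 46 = 26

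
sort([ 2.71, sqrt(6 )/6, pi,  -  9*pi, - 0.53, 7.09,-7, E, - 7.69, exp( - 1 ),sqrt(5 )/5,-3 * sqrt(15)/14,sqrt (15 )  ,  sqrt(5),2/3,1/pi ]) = [ -9*pi, - 7.69, - 7, - 3 * sqrt( 15 ) /14, - 0.53, 1/pi,exp( - 1 ),sqrt(6)/6, sqrt ( 5 ) /5, 2/3 , sqrt (5), 2.71,E, pi, sqrt(15 ), 7.09 ] 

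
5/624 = 5/624 = 0.01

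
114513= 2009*57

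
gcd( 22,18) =2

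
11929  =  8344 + 3585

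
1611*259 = 417249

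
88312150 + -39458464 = 48853686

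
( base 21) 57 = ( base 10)112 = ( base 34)3a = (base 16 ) 70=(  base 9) 134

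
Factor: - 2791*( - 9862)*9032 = 248604372944 = 2^4*1129^1*2791^1 * 4931^1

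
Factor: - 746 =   -  2^1*373^1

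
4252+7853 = 12105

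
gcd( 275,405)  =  5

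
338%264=74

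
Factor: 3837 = 3^1*1279^1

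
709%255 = 199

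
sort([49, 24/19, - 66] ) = [ - 66,24/19, 49 ]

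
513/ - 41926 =-1 + 41413/41926  =  -0.01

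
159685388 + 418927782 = 578613170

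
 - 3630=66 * ( - 55 )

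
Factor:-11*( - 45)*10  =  2^1*3^2*5^2*11^1  =  4950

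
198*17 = 3366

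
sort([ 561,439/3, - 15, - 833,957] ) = [ - 833, - 15,439/3,  561,957 ] 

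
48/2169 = 16/723=0.02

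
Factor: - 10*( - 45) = 2^1*3^2* 5^2  =  450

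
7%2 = 1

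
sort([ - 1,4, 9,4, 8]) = [ - 1,4, 4,8, 9 ]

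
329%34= 23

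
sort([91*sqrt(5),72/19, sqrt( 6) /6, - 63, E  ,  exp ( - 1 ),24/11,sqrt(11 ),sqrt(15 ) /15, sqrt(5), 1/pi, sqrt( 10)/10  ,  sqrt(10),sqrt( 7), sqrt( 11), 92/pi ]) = [  -  63,sqrt(15)/15, sqrt( 10)/10, 1/pi,exp (  -  1 ),sqrt( 6)/6,24/11, sqrt(5),  sqrt( 7),E, sqrt(10), sqrt(11 ),sqrt(11 ), 72/19,92/pi, 91*sqrt (5)]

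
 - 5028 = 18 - 5046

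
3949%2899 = 1050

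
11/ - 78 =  - 1 + 67/78  =  - 0.14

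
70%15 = 10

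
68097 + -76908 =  - 8811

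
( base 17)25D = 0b1010100100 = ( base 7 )1654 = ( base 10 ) 676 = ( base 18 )21a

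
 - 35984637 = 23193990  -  59178627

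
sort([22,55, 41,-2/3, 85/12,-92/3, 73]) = [ - 92/3, - 2/3,85/12, 22,41,55, 73 ]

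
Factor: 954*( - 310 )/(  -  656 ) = 2^(-2 ) * 3^2*5^1*31^1*41^( - 1 ) *53^1 = 73935/164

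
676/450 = 338/225 =1.50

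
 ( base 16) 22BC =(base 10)8892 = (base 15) 297c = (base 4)2022330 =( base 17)1dd1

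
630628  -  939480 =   -  308852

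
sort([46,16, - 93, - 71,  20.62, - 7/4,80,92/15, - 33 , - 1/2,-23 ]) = [ - 93,  -  71, - 33, - 23, - 7/4, - 1/2 , 92/15, 16 , 20.62, 46,80 ]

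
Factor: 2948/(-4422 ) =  - 2^1*3^(-1 )  =  - 2/3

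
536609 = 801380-264771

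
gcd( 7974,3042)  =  18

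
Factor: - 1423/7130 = - 2^(- 1 )*5^( - 1)*23^ ( - 1 )*31^ ( - 1)*1423^1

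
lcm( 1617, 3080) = 64680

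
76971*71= 5464941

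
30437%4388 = 4109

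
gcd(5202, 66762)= 18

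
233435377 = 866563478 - 633128101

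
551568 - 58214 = 493354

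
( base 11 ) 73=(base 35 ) 2a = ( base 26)32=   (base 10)80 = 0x50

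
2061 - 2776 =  - 715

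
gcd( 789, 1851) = 3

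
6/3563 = 6/3563 = 0.00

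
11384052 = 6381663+5002389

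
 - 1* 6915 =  - 6915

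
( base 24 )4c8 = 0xa28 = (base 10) 2600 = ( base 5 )40400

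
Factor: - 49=  -  7^2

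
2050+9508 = 11558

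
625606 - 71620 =553986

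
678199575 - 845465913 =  - 167266338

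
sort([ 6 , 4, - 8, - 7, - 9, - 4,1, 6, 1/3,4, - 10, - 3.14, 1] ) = [- 10, - 9, - 8, - 7, - 4,  -  3.14, 1/3,1, 1,4 , 4, 6, 6]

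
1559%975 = 584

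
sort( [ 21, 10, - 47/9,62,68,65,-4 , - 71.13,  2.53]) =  [-71.13,-47/9, - 4,2.53,10,21, 62, 65, 68 ]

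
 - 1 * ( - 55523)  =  55523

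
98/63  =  14/9 = 1.56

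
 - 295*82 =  - 24190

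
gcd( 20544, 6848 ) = 6848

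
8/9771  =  8/9771 = 0.00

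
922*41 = 37802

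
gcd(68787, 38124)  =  9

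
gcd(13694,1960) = 2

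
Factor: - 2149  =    -  7^1*307^1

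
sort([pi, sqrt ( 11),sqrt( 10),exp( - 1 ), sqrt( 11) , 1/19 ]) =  [ 1/19,exp(-1),pi , sqrt(10), sqrt(11),sqrt( 11)] 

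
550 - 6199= - 5649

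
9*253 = 2277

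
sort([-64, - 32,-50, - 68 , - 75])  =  [  -  75, - 68, - 64,  -  50, - 32] 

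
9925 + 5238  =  15163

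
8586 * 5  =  42930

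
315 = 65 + 250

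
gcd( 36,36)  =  36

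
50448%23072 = 4304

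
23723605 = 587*40415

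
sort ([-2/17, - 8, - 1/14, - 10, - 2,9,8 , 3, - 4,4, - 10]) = [ - 10, - 10, - 8, - 4, - 2, - 2/17, - 1/14,3,4,8,9 ]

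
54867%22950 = 8967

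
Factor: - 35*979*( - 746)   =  25561690  =  2^1*5^1*7^1 *11^1*89^1*373^1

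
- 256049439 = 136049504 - 392098943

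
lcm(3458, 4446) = 31122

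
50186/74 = 678+7/37 = 678.19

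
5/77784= 5/77784  =  0.00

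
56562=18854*3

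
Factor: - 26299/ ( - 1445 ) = 91/5 = 5^( - 1)*7^1*13^1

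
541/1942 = 541/1942 = 0.28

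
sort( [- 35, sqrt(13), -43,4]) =[ - 43, - 35, sqrt( 13), 4]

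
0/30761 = 0 = 0.00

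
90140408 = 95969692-5829284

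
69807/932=69807/932 = 74.90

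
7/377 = 7/377 = 0.02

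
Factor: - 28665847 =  - 7^1*41^1*99881^1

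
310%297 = 13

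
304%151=2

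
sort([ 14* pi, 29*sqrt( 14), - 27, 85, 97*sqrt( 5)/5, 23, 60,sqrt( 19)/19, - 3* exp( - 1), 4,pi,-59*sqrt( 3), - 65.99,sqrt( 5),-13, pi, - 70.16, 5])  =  [ - 59*sqrt(3 ) , - 70.16, - 65.99,- 27, - 13, - 3*exp( - 1), sqrt ( 19)/19, sqrt (5) , pi,  pi, 4, 5, 23  ,  97* sqrt( 5)/5, 14* pi,60,85,29*sqrt( 14)]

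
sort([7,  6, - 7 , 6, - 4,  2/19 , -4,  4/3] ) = [ - 7 , - 4, - 4,2/19 , 4/3,  6,6 , 7]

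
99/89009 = 99/89009= 0.00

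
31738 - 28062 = 3676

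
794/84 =397/42 = 9.45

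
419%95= 39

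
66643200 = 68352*975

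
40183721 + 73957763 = 114141484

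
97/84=1  +  13/84=1.15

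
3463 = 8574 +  - 5111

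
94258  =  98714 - 4456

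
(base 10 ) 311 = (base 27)BE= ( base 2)100110111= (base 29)AL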